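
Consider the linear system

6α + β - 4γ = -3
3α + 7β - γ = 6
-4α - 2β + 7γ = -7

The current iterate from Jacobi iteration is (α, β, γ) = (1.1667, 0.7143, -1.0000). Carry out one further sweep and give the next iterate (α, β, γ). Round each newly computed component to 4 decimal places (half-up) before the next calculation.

One sweep:
  α = (-3 - (1)·0.7143 - (-4)·-1.0000) / (6) = -1.2857
  β = (6 - (3)·1.1667 - (-1)·-1.0000) / (7) = 0.2143
  γ = (-7 - (-4)·1.1667 - (-2)·0.7143) / (7) = -0.1292

(-1.2857, 0.2143, -0.1292)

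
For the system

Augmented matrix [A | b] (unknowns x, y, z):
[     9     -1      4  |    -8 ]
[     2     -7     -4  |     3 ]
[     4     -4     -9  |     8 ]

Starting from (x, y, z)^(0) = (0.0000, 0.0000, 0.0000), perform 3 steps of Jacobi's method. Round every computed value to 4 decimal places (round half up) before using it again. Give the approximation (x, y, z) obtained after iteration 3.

Iteration 1:
  x = (-8 - (-1)·0.0000 - (4)·0.0000) / (9) = -0.8889
  y = (3 - (2)·0.0000 - (-4)·0.0000) / (-7) = -0.4286
  z = (8 - (4)·0.0000 - (-4)·0.0000) / (-9) = -0.8889
Iteration 2:
  x = (-8 - (-1)·-0.4286 - (4)·-0.8889) / (9) = -0.5414
  y = (3 - (2)·-0.8889 - (-4)·-0.8889) / (-7) = -0.1746
  z = (8 - (4)·-0.8889 - (-4)·-0.4286) / (-9) = -1.0935
Iteration 3:
  x = (-8 - (-1)·-0.1746 - (4)·-1.0935) / (9) = -0.4223
  y = (3 - (2)·-0.5414 - (-4)·-1.0935) / (-7) = 0.0416
  z = (8 - (4)·-0.5414 - (-4)·-0.1746) / (-9) = -1.0519

(-0.4223, 0.0416, -1.0519)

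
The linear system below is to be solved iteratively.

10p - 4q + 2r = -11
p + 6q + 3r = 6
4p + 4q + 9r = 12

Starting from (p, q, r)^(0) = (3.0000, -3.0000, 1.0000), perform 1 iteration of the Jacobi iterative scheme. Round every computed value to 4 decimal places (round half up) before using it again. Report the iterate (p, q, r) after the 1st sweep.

(-2.5000, 0.0000, 1.3333)

Iteration 1:
  p = (-11 - (-4)·-3.0000 - (2)·1.0000) / (10) = -2.5000
  q = (6 - (1)·3.0000 - (3)·1.0000) / (6) = 0.0000
  r = (12 - (4)·3.0000 - (4)·-3.0000) / (9) = 1.3333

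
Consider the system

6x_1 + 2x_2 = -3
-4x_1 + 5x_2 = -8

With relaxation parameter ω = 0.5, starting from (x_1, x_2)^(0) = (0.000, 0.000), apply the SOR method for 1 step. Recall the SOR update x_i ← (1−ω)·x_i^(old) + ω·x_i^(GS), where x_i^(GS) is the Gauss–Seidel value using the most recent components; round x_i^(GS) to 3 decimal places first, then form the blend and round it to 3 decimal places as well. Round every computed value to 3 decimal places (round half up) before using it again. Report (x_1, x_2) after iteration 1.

(-0.250, -0.900)

Iteration 1:
  x_1: GS value = (-3 - (2)·0.000) / (6) = -0.500;  x_1 ← (1−ω)·0.000 + ω·-0.500 = -0.250
  x_2: GS value = (-8 - (-4)·-0.250) / (5) = -1.800;  x_2 ← (1−ω)·0.000 + ω·-1.800 = -0.900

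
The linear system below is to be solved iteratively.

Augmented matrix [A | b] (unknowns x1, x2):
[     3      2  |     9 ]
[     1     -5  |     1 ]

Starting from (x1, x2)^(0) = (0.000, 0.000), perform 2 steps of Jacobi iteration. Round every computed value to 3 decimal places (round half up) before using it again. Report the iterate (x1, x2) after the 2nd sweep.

Iteration 1:
  x1 = (9 - (2)·0.000) / (3) = 3.000
  x2 = (1 - (1)·0.000) / (-5) = -0.200
Iteration 2:
  x1 = (9 - (2)·-0.200) / (3) = 3.133
  x2 = (1 - (1)·3.000) / (-5) = 0.400

(3.133, 0.400)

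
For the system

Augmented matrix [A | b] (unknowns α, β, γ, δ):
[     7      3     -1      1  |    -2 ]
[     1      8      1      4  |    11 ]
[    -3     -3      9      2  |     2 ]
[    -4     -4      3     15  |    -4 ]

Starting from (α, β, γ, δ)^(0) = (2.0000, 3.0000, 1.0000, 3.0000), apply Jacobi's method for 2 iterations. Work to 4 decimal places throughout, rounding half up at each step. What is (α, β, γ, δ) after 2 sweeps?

(-0.0206, 1.0210, -0.7561, -1.1397)

Iteration 1:
  α = (-2 - (3)·3.0000 - (-1)·1.0000 - (1)·3.0000) / (7) = -1.8571
  β = (11 - (1)·2.0000 - (1)·1.0000 - (4)·3.0000) / (8) = -0.5000
  γ = (2 - (-3)·2.0000 - (-3)·3.0000 - (2)·3.0000) / (9) = 1.2222
  δ = (-4 - (-4)·2.0000 - (-4)·3.0000 - (3)·1.0000) / (15) = 0.8667
Iteration 2:
  α = (-2 - (3)·-0.5000 - (-1)·1.2222 - (1)·0.8667) / (7) = -0.0206
  β = (11 - (1)·-1.8571 - (1)·1.2222 - (4)·0.8667) / (8) = 1.0210
  γ = (2 - (-3)·-1.8571 - (-3)·-0.5000 - (2)·0.8667) / (9) = -0.7561
  δ = (-4 - (-4)·-1.8571 - (-4)·-0.5000 - (3)·1.2222) / (15) = -1.1397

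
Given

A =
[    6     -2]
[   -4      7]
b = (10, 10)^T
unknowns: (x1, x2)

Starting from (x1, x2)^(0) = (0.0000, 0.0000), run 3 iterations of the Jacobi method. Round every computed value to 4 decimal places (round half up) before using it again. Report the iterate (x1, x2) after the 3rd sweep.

Iteration 1:
  x1 = (10 - (-2)·0.0000) / (6) = 1.6667
  x2 = (10 - (-4)·0.0000) / (7) = 1.4286
Iteration 2:
  x1 = (10 - (-2)·1.4286) / (6) = 2.1429
  x2 = (10 - (-4)·1.6667) / (7) = 2.3810
Iteration 3:
  x1 = (10 - (-2)·2.3810) / (6) = 2.4603
  x2 = (10 - (-4)·2.1429) / (7) = 2.6531

(2.4603, 2.6531)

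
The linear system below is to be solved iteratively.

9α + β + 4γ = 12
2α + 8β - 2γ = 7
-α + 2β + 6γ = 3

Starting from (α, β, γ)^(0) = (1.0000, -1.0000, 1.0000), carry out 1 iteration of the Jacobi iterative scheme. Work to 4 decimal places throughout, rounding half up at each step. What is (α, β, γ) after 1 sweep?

Iteration 1:
  α = (12 - (1)·-1.0000 - (4)·1.0000) / (9) = 1.0000
  β = (7 - (2)·1.0000 - (-2)·1.0000) / (8) = 0.8750
  γ = (3 - (-1)·1.0000 - (2)·-1.0000) / (6) = 1.0000

(1.0000, 0.8750, 1.0000)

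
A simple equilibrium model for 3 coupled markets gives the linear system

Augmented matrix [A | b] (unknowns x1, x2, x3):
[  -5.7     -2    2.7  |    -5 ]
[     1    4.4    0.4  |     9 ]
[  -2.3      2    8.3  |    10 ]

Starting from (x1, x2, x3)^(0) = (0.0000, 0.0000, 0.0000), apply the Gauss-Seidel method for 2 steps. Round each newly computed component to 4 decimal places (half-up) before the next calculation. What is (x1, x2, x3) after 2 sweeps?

(0.7046, 1.7941, 0.9678)

Iteration 1:
  x1 = (-5 - (-2)·0.0000 - (2.7)·0.0000) / (-5.7) = 0.8772
  x2 = (9 - (1)·0.8772 - (0.4)·0.0000) / (4.4) = 1.8461
  x3 = (10 - (-2.3)·0.8772 - (2)·1.8461) / (8.3) = 1.0031
Iteration 2:
  x1 = (-5 - (-2)·1.8461 - (2.7)·1.0031) / (-5.7) = 0.7046
  x2 = (9 - (1)·0.7046 - (0.4)·1.0031) / (4.4) = 1.7941
  x3 = (10 - (-2.3)·0.7046 - (2)·1.7941) / (8.3) = 0.9678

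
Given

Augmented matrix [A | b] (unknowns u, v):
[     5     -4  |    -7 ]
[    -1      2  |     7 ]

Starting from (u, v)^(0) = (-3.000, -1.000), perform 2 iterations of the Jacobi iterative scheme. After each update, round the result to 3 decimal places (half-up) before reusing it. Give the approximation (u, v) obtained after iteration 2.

(0.200, 2.400)

Iteration 1:
  u = (-7 - (-4)·-1.000) / (5) = -2.200
  v = (7 - (-1)·-3.000) / (2) = 2.000
Iteration 2:
  u = (-7 - (-4)·2.000) / (5) = 0.200
  v = (7 - (-1)·-2.200) / (2) = 2.400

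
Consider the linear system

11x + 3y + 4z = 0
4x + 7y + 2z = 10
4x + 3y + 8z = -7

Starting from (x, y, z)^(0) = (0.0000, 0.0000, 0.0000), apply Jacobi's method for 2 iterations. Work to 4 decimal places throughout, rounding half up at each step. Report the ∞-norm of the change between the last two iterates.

Iteration 1:
  x = (0 - (3)·0.0000 - (4)·0.0000) / (11) = 0.0000
  y = (10 - (4)·0.0000 - (2)·0.0000) / (7) = 1.4286
  z = (-7 - (4)·0.0000 - (3)·0.0000) / (8) = -0.8750
Iteration 2:
  x = (0 - (3)·1.4286 - (4)·-0.8750) / (11) = -0.0714
  y = (10 - (4)·0.0000 - (2)·-0.8750) / (7) = 1.6786
  z = (-7 - (4)·0.0000 - (3)·1.4286) / (8) = -1.4107
Change: (-0.0714, 0.2500, -0.5357) → max |·| = 0.5357

0.5357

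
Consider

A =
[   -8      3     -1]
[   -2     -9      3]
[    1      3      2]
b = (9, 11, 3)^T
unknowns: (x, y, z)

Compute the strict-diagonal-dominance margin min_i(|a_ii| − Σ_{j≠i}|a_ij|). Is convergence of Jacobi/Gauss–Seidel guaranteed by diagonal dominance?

-2

row 1: |-8| − (3+1) = 4
row 2: |-9| − (2+3) = 4
row 3: |2| − (1+3) = -2
minimum over rows = -2 → not strictly diagonally dominant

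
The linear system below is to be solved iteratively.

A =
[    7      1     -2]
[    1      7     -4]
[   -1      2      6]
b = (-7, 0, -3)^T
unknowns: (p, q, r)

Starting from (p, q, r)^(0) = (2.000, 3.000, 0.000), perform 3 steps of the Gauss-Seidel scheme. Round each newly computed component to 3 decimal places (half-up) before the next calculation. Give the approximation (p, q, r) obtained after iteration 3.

Iteration 1:
  p = (-7 - (1)·3.000 - (-2)·0.000) / (7) = -1.429
  q = (0 - (1)·-1.429 - (-4)·0.000) / (7) = 0.204
  r = (-3 - (-1)·-1.429 - (2)·0.204) / (6) = -0.806
Iteration 2:
  p = (-7 - (1)·0.204 - (-2)·-0.806) / (7) = -1.259
  q = (0 - (1)·-1.259 - (-4)·-0.806) / (7) = -0.281
  r = (-3 - (-1)·-1.259 - (2)·-0.281) / (6) = -0.616
Iteration 3:
  p = (-7 - (1)·-0.281 - (-2)·-0.616) / (7) = -1.136
  q = (0 - (1)·-1.136 - (-4)·-0.616) / (7) = -0.190
  r = (-3 - (-1)·-1.136 - (2)·-0.190) / (6) = -0.626

(-1.136, -0.190, -0.626)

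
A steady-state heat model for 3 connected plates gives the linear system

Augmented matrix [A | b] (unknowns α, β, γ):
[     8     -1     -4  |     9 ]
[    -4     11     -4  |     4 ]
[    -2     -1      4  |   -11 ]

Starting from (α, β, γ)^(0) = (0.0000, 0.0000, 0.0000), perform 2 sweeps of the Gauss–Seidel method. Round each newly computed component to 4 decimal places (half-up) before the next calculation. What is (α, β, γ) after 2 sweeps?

Iteration 1:
  α = (9 - (-1)·0.0000 - (-4)·0.0000) / (8) = 1.1250
  β = (4 - (-4)·1.1250 - (-4)·0.0000) / (11) = 0.7727
  γ = (-11 - (-2)·1.1250 - (-1)·0.7727) / (4) = -1.9943
Iteration 2:
  α = (9 - (-1)·0.7727 - (-4)·-1.9943) / (8) = 0.2244
  β = (4 - (-4)·0.2244 - (-4)·-1.9943) / (11) = -0.2800
  γ = (-11 - (-2)·0.2244 - (-1)·-0.2800) / (4) = -2.7078

(0.2244, -0.2800, -2.7078)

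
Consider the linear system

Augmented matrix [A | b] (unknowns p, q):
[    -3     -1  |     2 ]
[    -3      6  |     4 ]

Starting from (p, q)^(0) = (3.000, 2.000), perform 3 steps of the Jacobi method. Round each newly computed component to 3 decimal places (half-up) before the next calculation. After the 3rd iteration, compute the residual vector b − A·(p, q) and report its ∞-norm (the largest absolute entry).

2.167

Iteration 1:
  p = (2 - (-1)·2.000) / (-3) = -1.333
  q = (4 - (-3)·3.000) / (6) = 2.167
Iteration 2:
  p = (2 - (-1)·2.167) / (-3) = -1.389
  q = (4 - (-3)·-1.333) / (6) = 0.000
Iteration 3:
  p = (2 - (-1)·0.000) / (-3) = -0.667
  q = (4 - (-3)·-1.389) / (6) = -0.028
Residual b − A·x = (-0.029, 2.167); ∞-norm = 2.167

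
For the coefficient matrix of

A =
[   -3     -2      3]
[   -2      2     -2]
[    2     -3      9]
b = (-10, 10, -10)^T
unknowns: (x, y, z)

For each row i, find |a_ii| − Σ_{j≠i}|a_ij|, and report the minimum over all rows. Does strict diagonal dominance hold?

row 1: |-3| − (2+3) = -2
row 2: |2| − (2+2) = -2
row 3: |9| − (2+3) = 4
minimum over rows = -2 → not strictly diagonally dominant

-2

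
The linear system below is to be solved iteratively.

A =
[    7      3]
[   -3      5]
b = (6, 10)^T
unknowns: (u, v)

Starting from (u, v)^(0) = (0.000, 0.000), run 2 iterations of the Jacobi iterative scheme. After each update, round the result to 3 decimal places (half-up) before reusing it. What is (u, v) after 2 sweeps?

(0.000, 2.514)

Iteration 1:
  u = (6 - (3)·0.000) / (7) = 0.857
  v = (10 - (-3)·0.000) / (5) = 2.000
Iteration 2:
  u = (6 - (3)·2.000) / (7) = 0.000
  v = (10 - (-3)·0.857) / (5) = 2.514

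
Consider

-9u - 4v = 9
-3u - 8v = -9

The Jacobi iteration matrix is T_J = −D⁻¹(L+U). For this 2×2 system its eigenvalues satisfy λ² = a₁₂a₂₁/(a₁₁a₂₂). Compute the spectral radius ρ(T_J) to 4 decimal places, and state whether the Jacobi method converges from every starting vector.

0.4082

a₁₂a₂₁/(a₁₁a₂₂) = (-4)·(-3) / ((-9)·(-8)) = 0.166667
ρ = √|0.166667| = √0.166667 = 0.4082
ρ < 1, so Jacobi converges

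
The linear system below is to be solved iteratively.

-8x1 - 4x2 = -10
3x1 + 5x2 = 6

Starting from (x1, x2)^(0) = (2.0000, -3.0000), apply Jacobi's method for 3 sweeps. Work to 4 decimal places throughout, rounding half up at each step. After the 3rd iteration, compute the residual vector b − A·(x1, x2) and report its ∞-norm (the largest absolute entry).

3.6000

Iteration 1:
  x1 = (-10 - (-4)·-3.0000) / (-8) = 2.7500
  x2 = (6 - (3)·2.0000) / (5) = 0.0000
Iteration 2:
  x1 = (-10 - (-4)·0.0000) / (-8) = 1.2500
  x2 = (6 - (3)·2.7500) / (5) = -0.4500
Iteration 3:
  x1 = (-10 - (-4)·-0.4500) / (-8) = 1.4750
  x2 = (6 - (3)·1.2500) / (5) = 0.4500
Residual b − A·x = (3.6000, -0.6750); ∞-norm = 3.6000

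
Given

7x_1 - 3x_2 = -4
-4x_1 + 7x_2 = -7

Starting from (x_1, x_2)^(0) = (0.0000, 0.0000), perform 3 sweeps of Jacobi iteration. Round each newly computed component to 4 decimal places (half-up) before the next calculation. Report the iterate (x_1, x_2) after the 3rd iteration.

Iteration 1:
  x_1 = (-4 - (-3)·0.0000) / (7) = -0.5714
  x_2 = (-7 - (-4)·0.0000) / (7) = -1.0000
Iteration 2:
  x_1 = (-4 - (-3)·-1.0000) / (7) = -1.0000
  x_2 = (-7 - (-4)·-0.5714) / (7) = -1.3265
Iteration 3:
  x_1 = (-4 - (-3)·-1.3265) / (7) = -1.1399
  x_2 = (-7 - (-4)·-1.0000) / (7) = -1.5714

(-1.1399, -1.5714)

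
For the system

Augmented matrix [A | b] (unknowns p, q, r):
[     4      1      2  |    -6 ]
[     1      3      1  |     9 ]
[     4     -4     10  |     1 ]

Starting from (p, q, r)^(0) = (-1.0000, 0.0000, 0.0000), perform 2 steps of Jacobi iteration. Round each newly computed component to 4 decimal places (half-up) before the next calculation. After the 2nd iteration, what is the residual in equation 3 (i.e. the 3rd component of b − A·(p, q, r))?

4.3334

Iteration 1:
  p = (-6 - (1)·0.0000 - (2)·0.0000) / (4) = -1.5000
  q = (9 - (1)·-1.0000 - (1)·0.0000) / (3) = 3.3333
  r = (1 - (4)·-1.0000 - (-4)·0.0000) / (10) = 0.5000
Iteration 2:
  p = (-6 - (1)·3.3333 - (2)·0.5000) / (4) = -2.5833
  q = (9 - (1)·-1.5000 - (1)·0.5000) / (3) = 3.3333
  r = (1 - (4)·-1.5000 - (-4)·3.3333) / (10) = 2.0333
Residual b − A·x = (-3.0667, -0.4499, 4.3334)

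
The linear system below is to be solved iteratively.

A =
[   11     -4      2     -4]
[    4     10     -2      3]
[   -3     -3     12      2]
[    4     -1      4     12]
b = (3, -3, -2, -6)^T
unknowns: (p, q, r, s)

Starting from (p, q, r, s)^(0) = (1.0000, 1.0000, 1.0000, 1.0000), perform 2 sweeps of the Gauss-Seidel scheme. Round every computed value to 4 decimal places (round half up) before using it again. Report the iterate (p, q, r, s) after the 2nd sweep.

Iteration 1:
  p = (3 - (-4)·1.0000 - (2)·1.0000 - (-4)·1.0000) / (11) = 0.8182
  q = (-3 - (4)·0.8182 - (-2)·1.0000 - (3)·1.0000) / (10) = -0.7273
  r = (-2 - (-3)·0.8182 - (-3)·-0.7273 - (2)·1.0000) / (12) = -0.3106
  s = (-6 - (4)·0.8182 - (-1)·-0.7273 - (4)·-0.3106) / (12) = -0.7298
Iteration 2:
  p = (3 - (-4)·-0.7273 - (2)·-0.3106 - (-4)·-0.7298) / (11) = -0.2007
  q = (-3 - (4)·-0.2007 - (-2)·-0.3106 - (3)·-0.7298) / (10) = -0.0629
  r = (-2 - (-3)·-0.2007 - (-3)·-0.0629 - (2)·-0.7298) / (12) = -0.1109
  s = (-6 - (4)·-0.2007 - (-1)·-0.0629 - (4)·-0.1109) / (12) = -0.4014

(-0.2007, -0.0629, -0.1109, -0.4014)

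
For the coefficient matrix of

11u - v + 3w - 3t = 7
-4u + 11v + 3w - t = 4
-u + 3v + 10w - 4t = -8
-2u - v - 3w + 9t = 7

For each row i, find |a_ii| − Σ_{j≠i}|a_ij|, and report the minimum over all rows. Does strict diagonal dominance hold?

row 1: |11| − (1+3+3) = 4
row 2: |11| − (4+3+1) = 3
row 3: |10| − (1+3+4) = 2
row 4: |9| − (2+1+3) = 3
minimum over rows = 2 → strictly diagonally dominant (convergence guaranteed)

2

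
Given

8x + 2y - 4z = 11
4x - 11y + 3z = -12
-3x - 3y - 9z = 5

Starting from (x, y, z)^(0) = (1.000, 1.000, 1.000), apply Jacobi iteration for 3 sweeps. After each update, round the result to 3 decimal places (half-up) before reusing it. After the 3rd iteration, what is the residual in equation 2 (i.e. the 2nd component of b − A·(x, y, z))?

Iteration 1:
  x = (11 - (2)·1.000 - (-4)·1.000) / (8) = 1.625
  y = (-12 - (4)·1.000 - (3)·1.000) / (-11) = 1.727
  z = (5 - (-3)·1.000 - (-3)·1.000) / (-9) = -1.222
Iteration 2:
  x = (11 - (2)·1.727 - (-4)·-1.222) / (8) = 0.332
  y = (-12 - (4)·1.625 - (3)·-1.222) / (-11) = 1.349
  z = (5 - (-3)·1.625 - (-3)·1.727) / (-9) = -1.673
Iteration 3:
  x = (11 - (2)·1.349 - (-4)·-1.673) / (8) = 0.201
  y = (-12 - (4)·0.332 - (3)·-1.673) / (-11) = 0.755
  z = (5 - (-3)·0.332 - (-3)·1.349) / (-9) = -1.116
Residual b − A·x = (3.418, -1.151, -2.176)

-1.151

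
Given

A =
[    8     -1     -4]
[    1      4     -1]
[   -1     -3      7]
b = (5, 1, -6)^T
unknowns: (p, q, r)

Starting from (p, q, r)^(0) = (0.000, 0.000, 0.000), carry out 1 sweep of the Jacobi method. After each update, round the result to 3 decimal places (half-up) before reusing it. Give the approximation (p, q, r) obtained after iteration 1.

Iteration 1:
  p = (5 - (-1)·0.000 - (-4)·0.000) / (8) = 0.625
  q = (1 - (1)·0.000 - (-1)·0.000) / (4) = 0.250
  r = (-6 - (-1)·0.000 - (-3)·0.000) / (7) = -0.857

(0.625, 0.250, -0.857)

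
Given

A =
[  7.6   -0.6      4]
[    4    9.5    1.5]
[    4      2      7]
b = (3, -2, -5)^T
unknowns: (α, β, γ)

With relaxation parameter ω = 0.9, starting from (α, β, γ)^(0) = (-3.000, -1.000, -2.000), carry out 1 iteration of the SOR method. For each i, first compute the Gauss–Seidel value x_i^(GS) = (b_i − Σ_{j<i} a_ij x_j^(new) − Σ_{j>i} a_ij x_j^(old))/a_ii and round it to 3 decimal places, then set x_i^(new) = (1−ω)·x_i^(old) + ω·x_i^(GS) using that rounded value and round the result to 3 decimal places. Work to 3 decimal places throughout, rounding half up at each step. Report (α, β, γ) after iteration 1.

Iteration 1:
  α: GS value = (3 - (-0.6)·-1.000 - (4)·-2.000) / (7.6) = 1.368;  α ← (1−ω)·-3.000 + ω·1.368 = 0.931
  β: GS value = (-2 - (4)·0.931 - (1.5)·-2.000) / (9.5) = -0.287;  β ← (1−ω)·-1.000 + ω·-0.287 = -0.358
  γ: GS value = (-5 - (4)·0.931 - (2)·-0.358) / (7) = -1.144;  γ ← (1−ω)·-2.000 + ω·-1.144 = -1.230

(0.931, -0.358, -1.230)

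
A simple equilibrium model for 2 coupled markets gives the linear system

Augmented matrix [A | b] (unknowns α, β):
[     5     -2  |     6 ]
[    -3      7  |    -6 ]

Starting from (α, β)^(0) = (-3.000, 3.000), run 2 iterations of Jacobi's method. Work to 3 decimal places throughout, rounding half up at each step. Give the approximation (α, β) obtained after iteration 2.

Iteration 1:
  α = (6 - (-2)·3.000) / (5) = 2.400
  β = (-6 - (-3)·-3.000) / (7) = -2.143
Iteration 2:
  α = (6 - (-2)·-2.143) / (5) = 0.343
  β = (-6 - (-3)·2.400) / (7) = 0.171

(0.343, 0.171)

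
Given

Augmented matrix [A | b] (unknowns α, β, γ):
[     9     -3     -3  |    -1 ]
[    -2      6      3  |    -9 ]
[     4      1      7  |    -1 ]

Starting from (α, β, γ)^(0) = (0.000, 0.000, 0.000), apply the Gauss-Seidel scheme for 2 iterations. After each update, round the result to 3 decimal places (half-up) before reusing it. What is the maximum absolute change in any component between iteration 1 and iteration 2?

0.466

Iteration 1:
  α = (-1 - (-3)·0.000 - (-3)·0.000) / (9) = -0.111
  β = (-9 - (-2)·-0.111 - (3)·0.000) / (6) = -1.537
  γ = (-1 - (4)·-0.111 - (1)·-1.537) / (7) = 0.140
Iteration 2:
  α = (-1 - (-3)·-1.537 - (-3)·0.140) / (9) = -0.577
  β = (-9 - (-2)·-0.577 - (3)·0.140) / (6) = -1.762
  γ = (-1 - (4)·-0.577 - (1)·-1.762) / (7) = 0.439
Change: (-0.466, -0.225, 0.299) → max |·| = 0.466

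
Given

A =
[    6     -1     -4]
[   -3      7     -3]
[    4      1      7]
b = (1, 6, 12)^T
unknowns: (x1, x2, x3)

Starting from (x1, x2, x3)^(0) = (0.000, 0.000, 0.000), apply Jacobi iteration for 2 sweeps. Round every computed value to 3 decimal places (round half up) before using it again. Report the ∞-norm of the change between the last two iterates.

Iteration 1:
  x1 = (1 - (-1)·0.000 - (-4)·0.000) / (6) = 0.167
  x2 = (6 - (-3)·0.000 - (-3)·0.000) / (7) = 0.857
  x3 = (12 - (4)·0.000 - (1)·0.000) / (7) = 1.714
Iteration 2:
  x1 = (1 - (-1)·0.857 - (-4)·1.714) / (6) = 1.452
  x2 = (6 - (-3)·0.167 - (-3)·1.714) / (7) = 1.663
  x3 = (12 - (4)·0.167 - (1)·0.857) / (7) = 1.496
Change: (1.285, 0.806, -0.218) → max |·| = 1.285

1.285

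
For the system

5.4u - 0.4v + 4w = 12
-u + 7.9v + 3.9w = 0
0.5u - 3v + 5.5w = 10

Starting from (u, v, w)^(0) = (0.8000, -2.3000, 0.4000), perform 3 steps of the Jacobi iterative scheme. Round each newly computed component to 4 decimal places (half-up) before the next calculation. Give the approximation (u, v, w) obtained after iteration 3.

Iteration 1:
  u = (12 - (-0.4)·-2.3000 - (4)·0.4000) / (5.4) = 1.7556
  v = (0 - (-1)·0.8000 - (3.9)·0.4000) / (7.9) = -0.0962
  w = (10 - (0.5)·0.8000 - (-3)·-2.3000) / (5.5) = 0.4909
Iteration 2:
  u = (12 - (-0.4)·-0.0962 - (4)·0.4909) / (5.4) = 1.8515
  v = (0 - (-1)·1.7556 - (3.9)·0.4909) / (7.9) = -0.0201
  w = (10 - (0.5)·1.7556 - (-3)·-0.0962) / (5.5) = 1.6061
Iteration 3:
  u = (12 - (-0.4)·-0.0201 - (4)·1.6061) / (5.4) = 1.0310
  v = (0 - (-1)·1.8515 - (3.9)·1.6061) / (7.9) = -0.5585
  w = (10 - (0.5)·1.8515 - (-3)·-0.0201) / (5.5) = 1.6389

(1.0310, -0.5585, 1.6389)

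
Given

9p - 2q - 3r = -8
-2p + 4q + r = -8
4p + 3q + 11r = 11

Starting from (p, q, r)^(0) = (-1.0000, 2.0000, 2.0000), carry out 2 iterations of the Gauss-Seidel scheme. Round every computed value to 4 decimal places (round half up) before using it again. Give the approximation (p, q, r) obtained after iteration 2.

Iteration 1:
  p = (-8 - (-2)·2.0000 - (-3)·2.0000) / (9) = 0.2222
  q = (-8 - (-2)·0.2222 - (1)·2.0000) / (4) = -2.3889
  r = (11 - (4)·0.2222 - (3)·-2.3889) / (11) = 1.5707
Iteration 2:
  p = (-8 - (-2)·-2.3889 - (-3)·1.5707) / (9) = -0.8962
  q = (-8 - (-2)·-0.8962 - (1)·1.5707) / (4) = -2.8408
  r = (11 - (4)·-0.8962 - (3)·-2.8408) / (11) = 2.1007

(-0.8962, -2.8408, 2.1007)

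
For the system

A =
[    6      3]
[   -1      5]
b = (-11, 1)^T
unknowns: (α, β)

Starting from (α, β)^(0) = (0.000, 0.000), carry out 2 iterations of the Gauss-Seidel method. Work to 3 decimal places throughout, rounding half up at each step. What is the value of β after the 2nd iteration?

Iteration 1:
  α = (-11 - (3)·0.000) / (6) = -1.833
  β = (1 - (-1)·-1.833) / (5) = -0.167
Iteration 2:
  α = (-11 - (3)·-0.167) / (6) = -1.750
  β = (1 - (-1)·-1.750) / (5) = -0.150

-0.150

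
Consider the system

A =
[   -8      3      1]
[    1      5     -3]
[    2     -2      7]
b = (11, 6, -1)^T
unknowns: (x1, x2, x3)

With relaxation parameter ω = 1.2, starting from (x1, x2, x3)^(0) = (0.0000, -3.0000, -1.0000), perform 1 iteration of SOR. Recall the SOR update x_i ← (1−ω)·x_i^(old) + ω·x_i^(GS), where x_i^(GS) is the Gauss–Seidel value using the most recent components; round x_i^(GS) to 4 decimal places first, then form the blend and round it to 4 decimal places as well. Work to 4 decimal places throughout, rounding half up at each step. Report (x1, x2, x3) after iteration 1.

Iteration 1:
  x1: GS value = (11 - (3)·-3.0000 - (1)·-1.0000) / (-8) = -2.6250;  x1 ← (1−ω)·0.0000 + ω·-2.6250 = -3.1500
  x2: GS value = (6 - (1)·-3.1500 - (-3)·-1.0000) / (5) = 1.2300;  x2 ← (1−ω)·-3.0000 + ω·1.2300 = 2.0760
  x3: GS value = (-1 - (2)·-3.1500 - (-2)·2.0760) / (7) = 1.3503;  x3 ← (1−ω)·-1.0000 + ω·1.3503 = 1.8204

(-3.1500, 2.0760, 1.8204)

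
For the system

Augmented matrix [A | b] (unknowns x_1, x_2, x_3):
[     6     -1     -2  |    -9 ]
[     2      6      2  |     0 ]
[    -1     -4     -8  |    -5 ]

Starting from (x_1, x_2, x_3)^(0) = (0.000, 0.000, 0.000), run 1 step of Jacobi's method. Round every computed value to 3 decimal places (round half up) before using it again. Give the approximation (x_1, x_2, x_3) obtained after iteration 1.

(-1.500, 0.000, 0.625)

Iteration 1:
  x_1 = (-9 - (-1)·0.000 - (-2)·0.000) / (6) = -1.500
  x_2 = (0 - (2)·0.000 - (2)·0.000) / (6) = 0.000
  x_3 = (-5 - (-1)·0.000 - (-4)·0.000) / (-8) = 0.625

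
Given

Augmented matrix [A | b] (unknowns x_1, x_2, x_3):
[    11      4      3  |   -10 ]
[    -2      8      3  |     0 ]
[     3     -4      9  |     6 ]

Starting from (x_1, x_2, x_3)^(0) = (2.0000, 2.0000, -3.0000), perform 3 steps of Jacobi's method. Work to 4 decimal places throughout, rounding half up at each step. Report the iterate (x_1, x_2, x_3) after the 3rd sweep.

Iteration 1:
  x_1 = (-10 - (4)·2.0000 - (3)·-3.0000) / (11) = -0.8182
  x_2 = (0 - (-2)·2.0000 - (3)·-3.0000) / (8) = 1.6250
  x_3 = (6 - (3)·2.0000 - (-4)·2.0000) / (9) = 0.8889
Iteration 2:
  x_1 = (-10 - (4)·1.6250 - (3)·0.8889) / (11) = -1.7424
  x_2 = (0 - (-2)·-0.8182 - (3)·0.8889) / (8) = -0.5379
  x_3 = (6 - (3)·-0.8182 - (-4)·1.6250) / (9) = 1.6616
Iteration 3:
  x_1 = (-10 - (4)·-0.5379 - (3)·1.6616) / (11) = -1.1667
  x_2 = (0 - (-2)·-1.7424 - (3)·1.6616) / (8) = -1.0587
  x_3 = (6 - (3)·-1.7424 - (-4)·-0.5379) / (9) = 1.0084

(-1.1667, -1.0587, 1.0084)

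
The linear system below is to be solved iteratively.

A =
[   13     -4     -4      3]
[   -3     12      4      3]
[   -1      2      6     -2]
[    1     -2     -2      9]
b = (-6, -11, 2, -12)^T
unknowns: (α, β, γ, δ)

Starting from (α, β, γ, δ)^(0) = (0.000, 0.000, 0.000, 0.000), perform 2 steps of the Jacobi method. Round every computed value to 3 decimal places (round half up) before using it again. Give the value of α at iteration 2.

-0.334

Iteration 1:
  α = (-6 - (-4)·0.000 - (-4)·0.000 - (3)·0.000) / (13) = -0.462
  β = (-11 - (-3)·0.000 - (4)·0.000 - (3)·0.000) / (12) = -0.917
  γ = (2 - (-1)·0.000 - (2)·0.000 - (-2)·0.000) / (6) = 0.333
  δ = (-12 - (1)·0.000 - (-2)·0.000 - (-2)·0.000) / (9) = -1.333
Iteration 2:
  α = (-6 - (-4)·-0.917 - (-4)·0.333 - (3)·-1.333) / (13) = -0.334
  β = (-11 - (-3)·-0.462 - (4)·0.333 - (3)·-1.333) / (12) = -0.810
  γ = (2 - (-1)·-0.462 - (2)·-0.917 - (-2)·-1.333) / (6) = 0.118
  δ = (-12 - (1)·-0.462 - (-2)·-0.917 - (-2)·0.333) / (9) = -1.412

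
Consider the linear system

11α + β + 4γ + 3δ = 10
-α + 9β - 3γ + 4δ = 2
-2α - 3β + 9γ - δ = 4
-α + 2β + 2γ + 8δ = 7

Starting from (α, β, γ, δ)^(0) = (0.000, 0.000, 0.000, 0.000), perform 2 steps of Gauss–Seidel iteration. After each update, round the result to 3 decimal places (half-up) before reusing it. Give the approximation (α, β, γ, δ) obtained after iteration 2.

(0.409, 0.199, 0.682, 0.706)

Iteration 1:
  α = (10 - (1)·0.000 - (4)·0.000 - (3)·0.000) / (11) = 0.909
  β = (2 - (-1)·0.909 - (-3)·0.000 - (4)·0.000) / (9) = 0.323
  γ = (4 - (-2)·0.909 - (-3)·0.323 - (-1)·0.000) / (9) = 0.754
  δ = (7 - (-1)·0.909 - (2)·0.323 - (2)·0.754) / (8) = 0.719
Iteration 2:
  α = (10 - (1)·0.323 - (4)·0.754 - (3)·0.719) / (11) = 0.409
  β = (2 - (-1)·0.409 - (-3)·0.754 - (4)·0.719) / (9) = 0.199
  γ = (4 - (-2)·0.409 - (-3)·0.199 - (-1)·0.719) / (9) = 0.682
  δ = (7 - (-1)·0.409 - (2)·0.199 - (2)·0.682) / (8) = 0.706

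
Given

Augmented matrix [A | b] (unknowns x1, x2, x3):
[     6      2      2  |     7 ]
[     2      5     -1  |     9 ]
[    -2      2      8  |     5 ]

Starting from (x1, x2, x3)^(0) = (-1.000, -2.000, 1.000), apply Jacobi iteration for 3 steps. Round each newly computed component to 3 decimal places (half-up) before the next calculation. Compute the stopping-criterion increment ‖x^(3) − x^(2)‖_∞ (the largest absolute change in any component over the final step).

0.500

Iteration 1:
  x1 = (7 - (2)·-2.000 - (2)·1.000) / (6) = 1.500
  x2 = (9 - (2)·-1.000 - (-1)·1.000) / (5) = 2.400
  x3 = (5 - (-2)·-1.000 - (2)·-2.000) / (8) = 0.875
Iteration 2:
  x1 = (7 - (2)·2.400 - (2)·0.875) / (6) = 0.075
  x2 = (9 - (2)·1.500 - (-1)·0.875) / (5) = 1.375
  x3 = (5 - (-2)·1.500 - (2)·2.400) / (8) = 0.400
Iteration 3:
  x1 = (7 - (2)·1.375 - (2)·0.400) / (6) = 0.575
  x2 = (9 - (2)·0.075 - (-1)·0.400) / (5) = 1.850
  x3 = (5 - (-2)·0.075 - (2)·1.375) / (8) = 0.300
Change: (0.500, 0.475, -0.100) → max |·| = 0.500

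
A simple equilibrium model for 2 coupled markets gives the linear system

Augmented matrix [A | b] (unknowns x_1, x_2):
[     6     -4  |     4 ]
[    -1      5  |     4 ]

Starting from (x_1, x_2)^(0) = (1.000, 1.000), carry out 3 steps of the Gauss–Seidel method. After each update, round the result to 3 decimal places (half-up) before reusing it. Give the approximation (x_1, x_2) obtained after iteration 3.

(1.384, 1.077)

Iteration 1:
  x_1 = (4 - (-4)·1.000) / (6) = 1.333
  x_2 = (4 - (-1)·1.333) / (5) = 1.067
Iteration 2:
  x_1 = (4 - (-4)·1.067) / (6) = 1.378
  x_2 = (4 - (-1)·1.378) / (5) = 1.076
Iteration 3:
  x_1 = (4 - (-4)·1.076) / (6) = 1.384
  x_2 = (4 - (-1)·1.384) / (5) = 1.077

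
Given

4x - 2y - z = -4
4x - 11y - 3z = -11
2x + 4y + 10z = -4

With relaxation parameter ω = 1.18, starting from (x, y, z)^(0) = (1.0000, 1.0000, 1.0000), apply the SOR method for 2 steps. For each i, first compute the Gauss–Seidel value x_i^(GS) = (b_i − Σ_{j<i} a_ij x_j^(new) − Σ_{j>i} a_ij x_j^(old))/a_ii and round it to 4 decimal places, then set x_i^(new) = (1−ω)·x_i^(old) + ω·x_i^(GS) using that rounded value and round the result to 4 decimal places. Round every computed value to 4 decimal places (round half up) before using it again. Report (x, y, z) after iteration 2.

Iteration 1:
  x: GS value = (-4 - (-2)·1.0000 - (-1)·1.0000) / (4) = -0.2500;  x ← (1−ω)·1.0000 + ω·-0.2500 = -0.4750
  y: GS value = (-11 - (4)·-0.4750 - (-3)·1.0000) / (-11) = 0.5545;  y ← (1−ω)·1.0000 + ω·0.5545 = 0.4743
  z: GS value = (-4 - (2)·-0.4750 - (4)·0.4743) / (10) = -0.4947;  z ← (1−ω)·1.0000 + ω·-0.4947 = -0.7637
Iteration 2:
  x: GS value = (-4 - (-2)·0.4743 - (-1)·-0.7637) / (4) = -0.9538;  x ← (1−ω)·-0.4750 + ω·-0.9538 = -1.0400
  y: GS value = (-11 - (4)·-1.0400 - (-3)·-0.7637) / (-11) = 0.8301;  y ← (1−ω)·0.4743 + ω·0.8301 = 0.8941
  z: GS value = (-4 - (2)·-1.0400 - (4)·0.8941) / (10) = -0.5496;  z ← (1−ω)·-0.7637 + ω·-0.5496 = -0.5111

(-1.0400, 0.8941, -0.5111)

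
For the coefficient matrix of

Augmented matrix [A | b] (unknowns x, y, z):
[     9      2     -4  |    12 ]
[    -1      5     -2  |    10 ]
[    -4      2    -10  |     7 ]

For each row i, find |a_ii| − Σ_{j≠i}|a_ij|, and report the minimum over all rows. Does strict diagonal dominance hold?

2

row 1: |9| − (2+4) = 3
row 2: |5| − (1+2) = 2
row 3: |-10| − (4+2) = 4
minimum over rows = 2 → strictly diagonally dominant (convergence guaranteed)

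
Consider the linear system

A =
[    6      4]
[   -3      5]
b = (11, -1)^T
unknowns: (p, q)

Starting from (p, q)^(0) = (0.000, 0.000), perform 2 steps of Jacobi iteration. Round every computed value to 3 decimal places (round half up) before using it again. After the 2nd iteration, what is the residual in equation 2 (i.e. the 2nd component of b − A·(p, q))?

0.401

Iteration 1:
  p = (11 - (4)·0.000) / (6) = 1.833
  q = (-1 - (-3)·0.000) / (5) = -0.200
Iteration 2:
  p = (11 - (4)·-0.200) / (6) = 1.967
  q = (-1 - (-3)·1.833) / (5) = 0.900
Residual b − A·x = (-4.402, 0.401)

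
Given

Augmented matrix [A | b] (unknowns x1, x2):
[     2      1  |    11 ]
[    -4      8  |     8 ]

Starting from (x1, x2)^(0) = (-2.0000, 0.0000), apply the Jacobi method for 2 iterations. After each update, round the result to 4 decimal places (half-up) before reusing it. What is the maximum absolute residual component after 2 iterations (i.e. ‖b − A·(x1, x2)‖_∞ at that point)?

Iteration 1:
  x1 = (11 - (1)·0.0000) / (2) = 5.5000
  x2 = (8 - (-4)·-2.0000) / (8) = 0.0000
Iteration 2:
  x1 = (11 - (1)·0.0000) / (2) = 5.5000
  x2 = (8 - (-4)·5.5000) / (8) = 3.7500
Residual b − A·x = (-3.7500, 0.0000); ∞-norm = 3.7500

3.7500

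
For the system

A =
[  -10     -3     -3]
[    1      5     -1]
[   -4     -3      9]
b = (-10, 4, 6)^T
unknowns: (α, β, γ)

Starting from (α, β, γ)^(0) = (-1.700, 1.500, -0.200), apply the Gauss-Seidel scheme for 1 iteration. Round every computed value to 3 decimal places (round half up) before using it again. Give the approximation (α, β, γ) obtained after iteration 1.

Iteration 1:
  α = (-10 - (-3)·1.500 - (-3)·-0.200) / (-10) = 0.610
  β = (4 - (1)·0.610 - (-1)·-0.200) / (5) = 0.638
  γ = (6 - (-4)·0.610 - (-3)·0.638) / (9) = 1.150

(0.610, 0.638, 1.150)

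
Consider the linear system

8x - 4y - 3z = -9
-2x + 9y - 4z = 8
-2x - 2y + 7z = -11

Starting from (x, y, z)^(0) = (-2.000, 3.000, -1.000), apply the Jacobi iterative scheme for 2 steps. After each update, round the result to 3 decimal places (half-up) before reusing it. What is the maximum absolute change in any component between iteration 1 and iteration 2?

1.607

Iteration 1:
  x = (-9 - (-4)·3.000 - (-3)·-1.000) / (8) = 0.000
  y = (8 - (-2)·-2.000 - (-4)·-1.000) / (9) = 0.000
  z = (-11 - (-2)·-2.000 - (-2)·3.000) / (7) = -1.286
Iteration 2:
  x = (-9 - (-4)·0.000 - (-3)·-1.286) / (8) = -1.607
  y = (8 - (-2)·0.000 - (-4)·-1.286) / (9) = 0.317
  z = (-11 - (-2)·0.000 - (-2)·0.000) / (7) = -1.571
Change: (-1.607, 0.317, -0.285) → max |·| = 1.607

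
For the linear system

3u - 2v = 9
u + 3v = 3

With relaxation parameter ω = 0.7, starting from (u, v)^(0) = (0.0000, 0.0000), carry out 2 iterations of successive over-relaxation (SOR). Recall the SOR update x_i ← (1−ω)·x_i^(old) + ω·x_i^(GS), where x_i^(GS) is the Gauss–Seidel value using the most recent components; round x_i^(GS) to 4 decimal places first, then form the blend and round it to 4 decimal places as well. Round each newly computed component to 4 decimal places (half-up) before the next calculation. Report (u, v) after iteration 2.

Iteration 1:
  u: GS value = (9 - (-2)·0.0000) / (3) = 3.0000;  u ← (1−ω)·0.0000 + ω·3.0000 = 2.1000
  v: GS value = (3 - (1)·2.1000) / (3) = 0.3000;  v ← (1−ω)·0.0000 + ω·0.3000 = 0.2100
Iteration 2:
  u: GS value = (9 - (-2)·0.2100) / (3) = 3.1400;  u ← (1−ω)·2.1000 + ω·3.1400 = 2.8280
  v: GS value = (3 - (1)·2.8280) / (3) = 0.0573;  v ← (1−ω)·0.2100 + ω·0.0573 = 0.1031

(2.8280, 0.1031)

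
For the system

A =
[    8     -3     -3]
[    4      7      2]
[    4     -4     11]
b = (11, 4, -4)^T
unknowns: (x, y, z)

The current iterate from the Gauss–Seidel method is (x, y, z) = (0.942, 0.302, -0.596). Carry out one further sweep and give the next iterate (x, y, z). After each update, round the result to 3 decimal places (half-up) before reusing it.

One sweep:
  x = (11 - (-3)·0.302 - (-3)·-0.596) / (8) = 1.265
  y = (4 - (4)·1.265 - (2)·-0.596) / (7) = 0.019
  z = (-4 - (4)·1.265 - (-4)·0.019) / (11) = -0.817

(1.265, 0.019, -0.817)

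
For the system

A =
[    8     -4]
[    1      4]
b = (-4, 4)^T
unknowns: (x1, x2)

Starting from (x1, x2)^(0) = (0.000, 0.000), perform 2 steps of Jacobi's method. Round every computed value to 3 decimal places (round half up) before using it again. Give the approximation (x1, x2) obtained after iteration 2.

(0.000, 1.125)

Iteration 1:
  x1 = (-4 - (-4)·0.000) / (8) = -0.500
  x2 = (4 - (1)·0.000) / (4) = 1.000
Iteration 2:
  x1 = (-4 - (-4)·1.000) / (8) = 0.000
  x2 = (4 - (1)·-0.500) / (4) = 1.125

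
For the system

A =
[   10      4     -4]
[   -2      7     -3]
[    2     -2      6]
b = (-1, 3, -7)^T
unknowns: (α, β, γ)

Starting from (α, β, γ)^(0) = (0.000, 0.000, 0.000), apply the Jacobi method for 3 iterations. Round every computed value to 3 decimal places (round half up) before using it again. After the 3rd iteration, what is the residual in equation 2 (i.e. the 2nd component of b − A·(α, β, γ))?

Iteration 1:
  α = (-1 - (4)·0.000 - (-4)·0.000) / (10) = -0.100
  β = (3 - (-2)·0.000 - (-3)·0.000) / (7) = 0.429
  γ = (-7 - (2)·0.000 - (-2)·0.000) / (6) = -1.167
Iteration 2:
  α = (-1 - (4)·0.429 - (-4)·-1.167) / (10) = -0.738
  β = (3 - (-2)·-0.100 - (-3)·-1.167) / (7) = -0.100
  γ = (-7 - (2)·-0.100 - (-2)·0.429) / (6) = -0.990
Iteration 3:
  α = (-1 - (4)·-0.100 - (-4)·-0.990) / (10) = -0.456
  β = (3 - (-2)·-0.738 - (-3)·-0.990) / (7) = -0.207
  γ = (-7 - (2)·-0.738 - (-2)·-0.100) / (6) = -0.954
Residual b − A·x = (0.572, 0.675, -0.778)

0.675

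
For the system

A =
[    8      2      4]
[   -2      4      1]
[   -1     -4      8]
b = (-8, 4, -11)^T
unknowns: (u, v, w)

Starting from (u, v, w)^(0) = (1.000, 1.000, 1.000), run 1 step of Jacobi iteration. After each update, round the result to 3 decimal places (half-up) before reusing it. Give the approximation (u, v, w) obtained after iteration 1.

Iteration 1:
  u = (-8 - (2)·1.000 - (4)·1.000) / (8) = -1.750
  v = (4 - (-2)·1.000 - (1)·1.000) / (4) = 1.250
  w = (-11 - (-1)·1.000 - (-4)·1.000) / (8) = -0.750

(-1.750, 1.250, -0.750)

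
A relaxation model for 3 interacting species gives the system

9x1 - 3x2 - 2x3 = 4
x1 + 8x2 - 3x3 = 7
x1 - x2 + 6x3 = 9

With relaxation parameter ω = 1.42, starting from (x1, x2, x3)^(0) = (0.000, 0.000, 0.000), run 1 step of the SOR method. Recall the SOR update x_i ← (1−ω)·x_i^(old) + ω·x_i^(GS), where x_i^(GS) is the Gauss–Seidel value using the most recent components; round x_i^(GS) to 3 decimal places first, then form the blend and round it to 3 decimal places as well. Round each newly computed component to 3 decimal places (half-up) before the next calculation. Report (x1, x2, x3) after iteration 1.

Iteration 1:
  x1: GS value = (4 - (-3)·0.000 - (-2)·0.000) / (9) = 0.444;  x1 ← (1−ω)·0.000 + ω·0.444 = 0.630
  x2: GS value = (7 - (1)·0.630 - (-3)·0.000) / (8) = 0.796;  x2 ← (1−ω)·0.000 + ω·0.796 = 1.130
  x3: GS value = (9 - (1)·0.630 - (-1)·1.130) / (6) = 1.583;  x3 ← (1−ω)·0.000 + ω·1.583 = 2.248

(0.630, 1.130, 2.248)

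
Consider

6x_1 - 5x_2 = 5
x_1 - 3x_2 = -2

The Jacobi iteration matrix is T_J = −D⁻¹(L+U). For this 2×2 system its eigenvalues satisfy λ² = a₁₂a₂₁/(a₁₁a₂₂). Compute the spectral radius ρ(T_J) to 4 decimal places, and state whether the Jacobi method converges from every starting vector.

0.5270

a₁₂a₂₁/(a₁₁a₂₂) = (-5)·(1) / ((6)·(-3)) = 0.277778
ρ = √|0.277778| = √0.277778 = 0.5270
ρ < 1, so Jacobi converges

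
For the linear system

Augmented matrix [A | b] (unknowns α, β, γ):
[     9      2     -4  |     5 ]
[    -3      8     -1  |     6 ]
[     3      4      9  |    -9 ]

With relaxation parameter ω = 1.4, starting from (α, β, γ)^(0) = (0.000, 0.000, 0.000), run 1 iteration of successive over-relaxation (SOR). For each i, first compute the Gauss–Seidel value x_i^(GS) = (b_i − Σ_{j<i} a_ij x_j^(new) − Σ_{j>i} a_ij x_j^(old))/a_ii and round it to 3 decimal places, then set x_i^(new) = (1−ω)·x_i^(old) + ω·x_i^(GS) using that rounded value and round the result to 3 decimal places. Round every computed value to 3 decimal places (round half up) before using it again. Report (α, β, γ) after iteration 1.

Iteration 1:
  α: GS value = (5 - (2)·0.000 - (-4)·0.000) / (9) = 0.556;  α ← (1−ω)·0.000 + ω·0.556 = 0.778
  β: GS value = (6 - (-3)·0.778 - (-1)·0.000) / (8) = 1.042;  β ← (1−ω)·0.000 + ω·1.042 = 1.459
  γ: GS value = (-9 - (3)·0.778 - (4)·1.459) / (9) = -1.908;  γ ← (1−ω)·0.000 + ω·-1.908 = -2.671

(0.778, 1.459, -2.671)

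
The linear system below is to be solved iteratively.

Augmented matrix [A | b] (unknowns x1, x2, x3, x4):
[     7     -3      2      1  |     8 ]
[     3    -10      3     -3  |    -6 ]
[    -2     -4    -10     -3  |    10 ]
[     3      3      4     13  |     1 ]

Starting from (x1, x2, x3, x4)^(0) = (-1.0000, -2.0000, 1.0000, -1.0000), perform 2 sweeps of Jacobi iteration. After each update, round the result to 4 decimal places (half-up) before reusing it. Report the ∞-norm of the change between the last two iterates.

Iteration 1:
  x1 = (8 - (-3)·-2.0000 - (2)·1.0000 - (1)·-1.0000) / (7) = 0.1429
  x2 = (-6 - (3)·-1.0000 - (3)·1.0000 - (-3)·-1.0000) / (-10) = 0.9000
  x3 = (10 - (-2)·-1.0000 - (-4)·-2.0000 - (-3)·-1.0000) / (-10) = 0.3000
  x4 = (1 - (3)·-1.0000 - (3)·-2.0000 - (4)·1.0000) / (13) = 0.4615
Iteration 2:
  x1 = (8 - (-3)·0.9000 - (2)·0.3000 - (1)·0.4615) / (7) = 1.3769
  x2 = (-6 - (3)·0.1429 - (3)·0.3000 - (-3)·0.4615) / (-10) = 0.5944
  x3 = (10 - (-2)·0.1429 - (-4)·0.9000 - (-3)·0.4615) / (-10) = -1.5270
  x4 = (1 - (3)·0.1429 - (3)·0.9000 - (4)·0.3000) / (13) = -0.2561
Change: (1.2340, -0.3056, -1.8270, -0.7176) → max |·| = 1.8270

1.8270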